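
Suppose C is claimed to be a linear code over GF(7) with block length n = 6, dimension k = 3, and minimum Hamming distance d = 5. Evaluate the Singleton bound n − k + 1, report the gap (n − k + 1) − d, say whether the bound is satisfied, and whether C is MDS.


Singleton RHS = n − k + 1 = 4, slack = -1, bound violated (no such code; not MDS).

Singleton bound: d ≤ n − k + 1.
Here n = 6, k = 3, so n − k + 1 = 4.
Given d = 5, check d ≤ 4: NO.
Slack = (n − k + 1) − d = -1.
The slack is negative: d = 5 exceeds n − k + 1 = 4 by 1, so the Singleton bound is violated and no linear [6, 3, 5]_7 code can exist. In particular it is not MDS (MDS requires d = n − k + 1 exactly).
Description: the claimed parameters are [6, 3, 5]_7; such a code would be impossible (violates the Singleton bound).


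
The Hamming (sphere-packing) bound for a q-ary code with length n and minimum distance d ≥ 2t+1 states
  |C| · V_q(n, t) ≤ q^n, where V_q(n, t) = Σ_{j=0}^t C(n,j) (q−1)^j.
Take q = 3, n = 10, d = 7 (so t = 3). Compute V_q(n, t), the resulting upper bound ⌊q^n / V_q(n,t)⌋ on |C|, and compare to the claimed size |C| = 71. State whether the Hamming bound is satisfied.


V_q(n, t) = 1161, q^n = 59049, Hamming bound = 50, |C| = 71 > bound (violated).

Step 1: Compute V_q(n, t) = Σ_{j=0}^3 C(n, j) (q−1)^j.
  j = 0: C(10,0)·(2)^0 = 1·1 = 1.
  j = 1: C(10,1)·(2)^1 = 10·2 = 20.
  j = 2: C(10,2)·(2)^2 = 45·4 = 180.
  j = 3: C(10,3)·(2)^3 = 120·8 = 960.
  V_q(n, t) = 1 + 20 + 180 + 960 = 1161.
Step 2: q^n = 3^10 = 59049.
Step 3: Hamming bound ⌊q^n / V_q(n,t)⌋ = ⌊59049/1161⌋ = 50.
Step 4: Compare |C| = 71 to 50: violated.
The claimed |C| lies above the Hamming bound, so no 3-ary code of length 10 with d ≥ 7 can have 71 codewords.


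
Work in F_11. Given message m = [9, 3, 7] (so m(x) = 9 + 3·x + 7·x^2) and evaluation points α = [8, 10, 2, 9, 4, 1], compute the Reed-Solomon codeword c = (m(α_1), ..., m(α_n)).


c = [8, 2, 10, 9, 1, 8]

Message polynomial: m(x) = 9 + 3·x + 7·x^2 (mod 11).
For each evaluation point α_i, compute m(α_i) mod 11:
  α_1 = 8: Horner steps 7 → 4 → 8, so m(8) = 8.
  α_2 = 10: Horner steps 7 → 7 → 2, so m(10) = 2.
  α_3 = 2: Horner steps 7 → 6 → 10, so m(2) = 10.
  α_4 = 9: Horner steps 7 → 0 → 9, so m(9) = 9.
  α_5 = 4: Horner steps 7 → 9 → 1, so m(4) = 1.
  α_6 = 1: Horner steps 7 → 10 → 8, so m(1) = 8.
Codeword c = [8, 2, 10, 9, 1, 8] ∈ F_11^6.


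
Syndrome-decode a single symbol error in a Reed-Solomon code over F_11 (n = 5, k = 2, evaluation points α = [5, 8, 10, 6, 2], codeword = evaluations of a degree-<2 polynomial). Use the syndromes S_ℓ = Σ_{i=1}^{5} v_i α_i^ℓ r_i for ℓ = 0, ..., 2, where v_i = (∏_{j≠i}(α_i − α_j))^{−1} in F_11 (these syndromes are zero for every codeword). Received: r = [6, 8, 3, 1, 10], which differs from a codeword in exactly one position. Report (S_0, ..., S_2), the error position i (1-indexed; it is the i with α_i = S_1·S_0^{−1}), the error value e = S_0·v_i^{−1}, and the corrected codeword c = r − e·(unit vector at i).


S = (10, 3, 2), error at position 2, error magnitude e = 6, c = [6, 2, 3, 1, 10].

Step 1: column multipliers v_i = (∏_{j≠i}(α_i − α_j))^{−1} mod 11.
  i = 1 (α = 5): (5−8)(5−10)(5−6)(5−2) = (−3)·(−5)·(−1)·3 = −45 ≡ 10, so v_1 = 10^{−1} = 10 (mod 11).
  i = 2 (α = 8): (8−5)(8−10)(8−6)(8−2) = 3·(−2)·2·6 = −72 ≡ 5, so v_2 = 5^{−1} = 9 (mod 11).
  i = 3 (α = 10): (10−5)(10−8)(10−6)(10−2) = 5·2·4·8 = 320 ≡ 1, so v_3 = 1^{−1} = 1 (mod 11).
  i = 4 (α = 6): (6−5)(6−8)(6−10)(6−2) = 1·(−2)·(−4)·4 = 32 ≡ 10, so v_4 = 10^{−1} = 10 (mod 11).
  i = 5 (α = 2): (2−5)(2−8)(2−10)(2−6) = (−3)·(−6)·(−8)·(−4) = 576 ≡ 4, so v_5 = 4^{−1} = 3 (mod 11).
  v = [10, 9, 1, 10, 3].
Step 2: syndromes of r = [6, 8, 3, 1, 10] (all sums mod 11).
  S_0 = Σ v_i r_i = 10·6 + 9·8 + 1·3 + 10·1 + 3·10 = 175 ≡ 10.
  S_1 = Σ v_i α_i r_i = 10·5·6 + 9·8·8 + 1·10·3 + 10·6·1 + 3·2·10 = 1026 ≡ 3.
  α_i^2 mod 11 = [3, 9, 1, 3, 4].
  S_2 = Σ v_i α_i^2 r_i = 10·3·6 + 9·9·8 + 1·1·3 + 10·3·1 + 3·4·10 = 981 ≡ 2.
  S = (10, 3, 2) ≠ 0, so r is not a codeword (an error is present).
Step 3: locate the error. For a single error e at position i, S_ℓ = v_i·e·α_i^ℓ, so α_err = S_1/S_0.
  S_0^{−1} = 10^{−1} = 10 (mod 11), so α_err = 3·10 = 30 ≡ 8 = α_2. Error position i = 2.
  Consistency check: S_2/S_1 = 2·4 = 8 ≡ 8 = α_err ✓ (single-error assumption holds).
Step 4: error magnitude e = S_0/v_2 = S_0·∏_{j≠2}(α_2 − α_j) = 10·5 = 50 ≡ 6 (mod 11).
Step 5: correct position 2: c_2 = r_2 − e = 8 − 6 ≡ 2 (mod 11). Hence c = [6, 2, 3, 1, 10].
  Check: interpolating c through the α_i gives m(x) = 9 + 6·x (degree < 2) with m(α_i) = c_i for every i, so c is indeed a codeword.


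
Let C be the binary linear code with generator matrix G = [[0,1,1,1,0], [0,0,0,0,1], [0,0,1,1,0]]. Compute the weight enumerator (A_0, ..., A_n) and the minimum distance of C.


Weight distribution: A_0 = 1, A_1 = 2, A_2 = 2, A_3 = 2, A_4 = 1. Minimum distance d = 1.

Enumerate all 2^3 = 8 messages m ∈ F_2^3.
For each, compute codeword c = mG in F_2^5, then tally its weight.
  m = 000 → c = 00000, weight = 0.
  m = 100 → c = 01110, weight = 3.
  m = 010 → c = 00001, weight = 1.
  m = 110 → c = 01111, weight = 4.
  m = 001 → c = 00110, weight = 2.
  m = 101 → c = 01000, weight = 1.
  m = 011 → c = 00111, weight = 3.
  m = 111 → c = 01001, weight = 2.
Tally weights:
  weight 0: 1 codewords.
  weight 1: 2 codewords.
  weight 2: 2 codewords.
  weight 3: 2 codewords.
  weight 4: 1 codewords.
Minimum distance d = smallest w > 0 with A_w > 0 = 1.
Sanity: Σ A_w = 8 = 2^3 = 8 ✓.


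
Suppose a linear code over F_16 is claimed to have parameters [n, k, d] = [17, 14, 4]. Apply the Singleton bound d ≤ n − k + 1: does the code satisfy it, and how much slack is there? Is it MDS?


Singleton RHS = n − k + 1 = 4, slack = 0, bound satisfied, MDS.

Singleton bound: d ≤ n − k + 1.
Here n = 17, k = 14, so n − k + 1 = 4.
Given d = 4, check d ≤ 4: YES.
Slack = (n − k + 1) − d = 0.
The code is MDS (slack = 0).
Description: the claimed parameters are [17, 14, 4]_16; such a code would be MDS (meets Singleton bound).


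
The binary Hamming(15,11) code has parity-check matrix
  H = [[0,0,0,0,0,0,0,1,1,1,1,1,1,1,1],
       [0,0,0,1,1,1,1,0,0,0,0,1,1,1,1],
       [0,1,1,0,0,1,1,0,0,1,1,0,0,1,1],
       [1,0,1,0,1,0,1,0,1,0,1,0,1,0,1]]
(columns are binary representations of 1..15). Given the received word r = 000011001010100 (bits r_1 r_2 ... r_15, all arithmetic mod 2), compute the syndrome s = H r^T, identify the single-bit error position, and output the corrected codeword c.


s = (1, 1, 0, 0)^T, error position = 12, corrected codeword c = 000011001011100

Compute s = H r^T mod 2 one row at a time:
  s_1 = 0 + 1 + 0 + 1 + 0 + 1 + 0 + 0 = 3 ≡ 1 (mod 2).
  s_2 = 0 + 1 + 1 + 0 + 0 + 1 + 0 + 0 = 3 ≡ 1 (mod 2).
  s_3 = 0 + 0 + 1 + 0 + 0 + 1 + 0 + 0 = 2 ≡ 0 (mod 2).
  s_4 = 0 + 0 + 1 + 0 + 1 + 1 + 1 + 0 = 4 ≡ 0 (mod 2).
s = (1, 1, 0, 0)^T — this equals column 12 of H (binary 1100), so error is at position 12.
Correct: flip bit 12 of r = 000011001010100 to get c = 000011001011100.


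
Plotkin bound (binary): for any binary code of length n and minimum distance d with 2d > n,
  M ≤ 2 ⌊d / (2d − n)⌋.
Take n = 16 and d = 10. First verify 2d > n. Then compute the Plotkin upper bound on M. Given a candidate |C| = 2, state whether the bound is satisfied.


Plotkin bound M ≤ 4; given |C| = 2 ≤ bound (satisfied).

Check applicability: 2d = 20, n = 16.
2d − n = 4 > 0, so Plotkin applies.
Compute d/(2d−n) = 10/4 ≈ 2.5000.
⌊d/(2d−n)⌋ = 2.
Plotkin bound: M ≤ 2·2 = 4.
Given |C| = 2, check: satisfied.
This |C| is below the Plotkin bound.


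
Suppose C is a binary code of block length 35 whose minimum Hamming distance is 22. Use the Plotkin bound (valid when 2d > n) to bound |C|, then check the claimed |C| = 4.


Plotkin bound M ≤ 4; given |C| = 4 ≤ bound (satisfied).

Check applicability: 2d = 44, n = 35.
2d − n = 9 > 0, so Plotkin applies.
Compute d/(2d−n) = 22/9 ≈ 2.4444.
⌊d/(2d−n)⌋ = 2.
Plotkin bound: M ≤ 2·2 = 4.
Given |C| = 4, check: satisfied.
This |C| is at the Plotkin bound.


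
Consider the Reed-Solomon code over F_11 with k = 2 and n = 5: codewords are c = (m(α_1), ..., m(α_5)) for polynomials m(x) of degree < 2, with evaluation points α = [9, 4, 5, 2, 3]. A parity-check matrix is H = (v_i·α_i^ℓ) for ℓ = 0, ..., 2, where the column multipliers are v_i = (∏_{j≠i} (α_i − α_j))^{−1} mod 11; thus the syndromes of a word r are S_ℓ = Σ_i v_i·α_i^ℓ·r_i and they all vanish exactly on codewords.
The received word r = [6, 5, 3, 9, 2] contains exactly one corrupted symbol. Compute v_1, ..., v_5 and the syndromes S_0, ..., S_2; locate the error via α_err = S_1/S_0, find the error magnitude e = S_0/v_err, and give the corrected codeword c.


S = (5, 4, 1), error at position 5, error magnitude e = 6, c = [6, 5, 3, 9, 7].

Step 1: column multipliers v_i = (∏_{j≠i}(α_i − α_j))^{−1} mod 11.
  i = 1 (α = 9): (9−4)(9−5)(9−2)(9−3) = 5·4·7·6 = 840 ≡ 4, so v_1 = 4^{−1} = 3 (mod 11).
  i = 2 (α = 4): (4−9)(4−5)(4−2)(4−3) = (−5)·(−1)·2·1 = 10 ≡ 10, so v_2 = 10^{−1} = 10 (mod 11).
  i = 3 (α = 5): (5−9)(5−4)(5−2)(5−3) = (−4)·1·3·2 = −24 ≡ 9, so v_3 = 9^{−1} = 5 (mod 11).
  i = 4 (α = 2): (2−9)(2−4)(2−5)(2−3) = (−7)·(−2)·(−3)·(−1) = 42 ≡ 9, so v_4 = 9^{−1} = 5 (mod 11).
  i = 5 (α = 3): (3−9)(3−4)(3−5)(3−2) = (−6)·(−1)·(−2)·1 = −12 ≡ 10, so v_5 = 10^{−1} = 10 (mod 11).
  v = [3, 10, 5, 5, 10].
Step 2: syndromes of r = [6, 5, 3, 9, 2] (all sums mod 11).
  S_0 = Σ v_i r_i = 3·6 + 10·5 + 5·3 + 5·9 + 10·2 = 148 ≡ 5.
  S_1 = Σ v_i α_i r_i = 3·9·6 + 10·4·5 + 5·5·3 + 5·2·9 + 10·3·2 = 587 ≡ 4.
  α_i^2 mod 11 = [4, 5, 3, 4, 9].
  S_2 = Σ v_i α_i^2 r_i = 3·4·6 + 10·5·5 + 5·3·3 + 5·4·9 + 10·9·2 = 727 ≡ 1.
  S = (5, 4, 1) ≠ 0, so r is not a codeword (an error is present).
Step 3: locate the error. For a single error e at position i, S_ℓ = v_i·e·α_i^ℓ, so α_err = S_1/S_0.
  S_0^{−1} = 5^{−1} = 9 (mod 11), so α_err = 4·9 = 36 ≡ 3 = α_5. Error position i = 5.
  Consistency check: S_2/S_1 = 1·3 = 3 ≡ 3 = α_err ✓ (single-error assumption holds).
Step 4: error magnitude e = S_0/v_5 = S_0·∏_{j≠5}(α_5 − α_j) = 5·10 = 50 ≡ 6 (mod 11).
Step 5: correct position 5: c_5 = r_5 − e = 2 − 6 ≡ 7 (mod 11). Hence c = [6, 5, 3, 9, 7].
  Check: interpolating c through the α_i gives m(x) = 2 + 9·x (degree < 2) with m(α_i) = c_i for every i, so c is indeed a codeword.


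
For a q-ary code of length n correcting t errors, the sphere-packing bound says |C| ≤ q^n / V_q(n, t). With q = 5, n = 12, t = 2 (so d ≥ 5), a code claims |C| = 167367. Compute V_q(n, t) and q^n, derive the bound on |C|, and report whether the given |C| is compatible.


V_q(n, t) = 1105, q^n = 244140625, Hamming bound = 220941, |C| = 167367 ≤ bound (satisfied).

Step 1: Compute V_q(n, t) = Σ_{j=0}^2 C(n, j) (q−1)^j.
  j = 0: C(12,0)·(4)^0 = 1·1 = 1.
  j = 1: C(12,1)·(4)^1 = 12·4 = 48.
  j = 2: C(12,2)·(4)^2 = 66·16 = 1056.
  V_q(n, t) = 1 + 48 + 1056 = 1105.
Step 2: q^n = 5^12 = 244140625.
Step 3: Hamming bound ⌊q^n / V_q(n,t)⌋ = ⌊244140625/1105⌋ = 220941.
Step 4: Compare |C| = 167367 to 220941: satisfied.
The claimed |C| lies below the Hamming bound.


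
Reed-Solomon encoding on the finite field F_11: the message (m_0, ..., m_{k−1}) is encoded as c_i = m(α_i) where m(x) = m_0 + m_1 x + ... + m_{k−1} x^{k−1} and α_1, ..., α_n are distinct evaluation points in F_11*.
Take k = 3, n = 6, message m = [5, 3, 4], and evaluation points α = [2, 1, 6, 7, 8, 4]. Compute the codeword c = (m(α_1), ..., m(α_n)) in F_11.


c = [5, 1, 2, 2, 10, 4]

Message polynomial: m(x) = 5 + 3·x + 4·x^2 (mod 11).
For each evaluation point α_i, compute m(α_i) mod 11:
  α_1 = 2: Horner steps 4 → 0 → 5, so m(2) = 5.
  α_2 = 1: Horner steps 4 → 7 → 1, so m(1) = 1.
  α_3 = 6: Horner steps 4 → 5 → 2, so m(6) = 2.
  α_4 = 7: Horner steps 4 → 9 → 2, so m(7) = 2.
  α_5 = 8: Horner steps 4 → 2 → 10, so m(8) = 10.
  α_6 = 4: Horner steps 4 → 8 → 4, so m(4) = 4.
Codeword c = [5, 1, 2, 2, 10, 4] ∈ F_11^6.


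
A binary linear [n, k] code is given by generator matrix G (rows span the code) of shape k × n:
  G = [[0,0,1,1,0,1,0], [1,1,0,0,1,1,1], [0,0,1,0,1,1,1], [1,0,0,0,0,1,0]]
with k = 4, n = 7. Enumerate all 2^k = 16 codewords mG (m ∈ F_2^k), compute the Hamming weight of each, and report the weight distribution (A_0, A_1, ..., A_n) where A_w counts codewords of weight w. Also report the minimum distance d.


Weight distribution: A_0 = 1, A_2 = 2, A_3 = 6, A_4 = 3, A_5 = 2, A_6 = 2. Minimum distance d = 2.

Enumerate all 2^4 = 16 messages m ∈ F_2^4.
For each, compute codeword c = mG in F_2^7, then tally its weight.
  m = 0000 → c = 0000000, weight = 0.
  m = 1000 → c = 0011010, weight = 3.
  m = 0100 → c = 1100111, weight = 5.
  m = 1100 → c = 1111101, weight = 6.
  m = 0010 → c = 0010111, weight = 4.
  m = 1010 → c = 0001101, weight = 3.
  m = 0110 → c = 1110000, weight = 3.
  m = 1110 → c = 1101010, weight = 4.
  m = 0001 → c = 1000010, weight = 2.
  m = 1001 → c = 1011000, weight = 3.
  m = 0101 → c = 0100101, weight = 3.
  m = 1101 → c = 0111111, weight = 6.
  m = 0011 → c = 1010101, weight = 4.
  m = 1011 → c = 1001111, weight = 5.
  m = 0111 → c = 0110010, weight = 3.
  m = 1111 → c = 0101000, weight = 2.
Tally weights:
  weight 0: 1 codewords.
  weight 2: 2 codewords.
  weight 3: 6 codewords.
  weight 4: 3 codewords.
  weight 5: 2 codewords.
  weight 6: 2 codewords.
Minimum distance d = smallest w > 0 with A_w > 0 = 2.
Sanity: Σ A_w = 16 = 2^4 = 16 ✓.


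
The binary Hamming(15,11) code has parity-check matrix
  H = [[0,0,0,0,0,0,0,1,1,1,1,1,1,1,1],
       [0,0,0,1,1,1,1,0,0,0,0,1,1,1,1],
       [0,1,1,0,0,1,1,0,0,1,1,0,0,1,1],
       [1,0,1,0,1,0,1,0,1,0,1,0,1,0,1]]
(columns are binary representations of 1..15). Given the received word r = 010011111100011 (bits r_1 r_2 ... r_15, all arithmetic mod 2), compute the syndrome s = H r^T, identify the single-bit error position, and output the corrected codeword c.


s = (1, 1, 0, 0)^T, error position = 12, corrected codeword c = 010011111101011

Compute s = H r^T mod 2 one row at a time:
  s_1 = 1 + 1 + 1 + 0 + 0 + 0 + 1 + 1 = 5 ≡ 1 (mod 2).
  s_2 = 0 + 1 + 1 + 1 + 0 + 0 + 1 + 1 = 5 ≡ 1 (mod 2).
  s_3 = 1 + 0 + 1 + 1 + 1 + 0 + 1 + 1 = 6 ≡ 0 (mod 2).
  s_4 = 0 + 0 + 1 + 1 + 1 + 0 + 0 + 1 = 4 ≡ 0 (mod 2).
s = (1, 1, 0, 0)^T — this equals column 12 of H (binary 1100), so error is at position 12.
Correct: flip bit 12 of r = 010011111100011 to get c = 010011111101011.


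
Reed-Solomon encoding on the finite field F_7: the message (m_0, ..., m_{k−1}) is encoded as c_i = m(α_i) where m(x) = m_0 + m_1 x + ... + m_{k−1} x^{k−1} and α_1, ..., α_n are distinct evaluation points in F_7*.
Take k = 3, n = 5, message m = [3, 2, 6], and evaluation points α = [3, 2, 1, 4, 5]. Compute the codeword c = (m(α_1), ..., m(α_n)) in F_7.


c = [0, 3, 4, 2, 2]

Message polynomial: m(x) = 3 + 2·x + 6·x^2 (mod 7).
For each evaluation point α_i, compute m(α_i) mod 7:
  α_1 = 3: Horner steps 6 → 6 → 0, so m(3) = 0.
  α_2 = 2: Horner steps 6 → 0 → 3, so m(2) = 3.
  α_3 = 1: Horner steps 6 → 1 → 4, so m(1) = 4.
  α_4 = 4: Horner steps 6 → 5 → 2, so m(4) = 2.
  α_5 = 5: Horner steps 6 → 4 → 2, so m(5) = 2.
Codeword c = [0, 3, 4, 2, 2] ∈ F_7^5.


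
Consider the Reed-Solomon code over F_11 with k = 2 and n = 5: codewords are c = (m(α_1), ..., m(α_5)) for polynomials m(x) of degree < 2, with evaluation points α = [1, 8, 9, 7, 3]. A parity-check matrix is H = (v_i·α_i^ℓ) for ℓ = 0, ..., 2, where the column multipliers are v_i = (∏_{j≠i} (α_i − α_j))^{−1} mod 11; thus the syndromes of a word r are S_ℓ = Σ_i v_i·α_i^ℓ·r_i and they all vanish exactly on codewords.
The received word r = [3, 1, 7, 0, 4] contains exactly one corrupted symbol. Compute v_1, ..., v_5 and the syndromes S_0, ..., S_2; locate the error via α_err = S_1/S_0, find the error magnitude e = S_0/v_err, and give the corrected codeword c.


S = (4, 6, 9), error at position 4, error magnitude e = 5, c = [3, 1, 7, 6, 4].

Step 1: column multipliers v_i = (∏_{j≠i}(α_i − α_j))^{−1} mod 11.
  i = 1 (α = 1): (1−8)(1−9)(1−7)(1−3) = (−7)·(−8)·(−6)·(−2) = 672 ≡ 1, so v_1 = 1^{−1} = 1 (mod 11).
  i = 2 (α = 8): (8−1)(8−9)(8−7)(8−3) = 7·(−1)·1·5 = −35 ≡ 9, so v_2 = 9^{−1} = 5 (mod 11).
  i = 3 (α = 9): (9−1)(9−8)(9−7)(9−3) = 8·1·2·6 = 96 ≡ 8, so v_3 = 8^{−1} = 7 (mod 11).
  i = 4 (α = 7): (7−1)(7−8)(7−9)(7−3) = 6·(−1)·(−2)·4 = 48 ≡ 4, so v_4 = 4^{−1} = 3 (mod 11).
  i = 5 (α = 3): (3−1)(3−8)(3−9)(3−7) = 2·(−5)·(−6)·(−4) = −240 ≡ 2, so v_5 = 2^{−1} = 6 (mod 11).
  v = [1, 5, 7, 3, 6].
Step 2: syndromes of r = [3, 1, 7, 0, 4] (all sums mod 11).
  S_0 = Σ v_i r_i = 1·3 + 5·1 + 7·7 + 3·0 + 6·4 = 81 ≡ 4.
  S_1 = Σ v_i α_i r_i = 1·1·3 + 5·8·1 + 7·9·7 + 3·7·0 + 6·3·4 = 556 ≡ 6.
  α_i^2 mod 11 = [1, 9, 4, 5, 9].
  S_2 = Σ v_i α_i^2 r_i = 1·1·3 + 5·9·1 + 7·4·7 + 3·5·0 + 6·9·4 = 460 ≡ 9.
  S = (4, 6, 9) ≠ 0, so r is not a codeword (an error is present).
Step 3: locate the error. For a single error e at position i, S_ℓ = v_i·e·α_i^ℓ, so α_err = S_1/S_0.
  S_0^{−1} = 4^{−1} = 3 (mod 11), so α_err = 6·3 = 18 ≡ 7 = α_4. Error position i = 4.
  Consistency check: S_2/S_1 = 9·2 = 18 ≡ 7 = α_err ✓ (single-error assumption holds).
Step 4: error magnitude e = S_0/v_4 = S_0·∏_{j≠4}(α_4 − α_j) = 4·4 = 16 ≡ 5 (mod 11).
Step 5: correct position 4: c_4 = r_4 − e = 0 − 5 ≡ 6 (mod 11). Hence c = [3, 1, 7, 6, 4].
  Check: interpolating c through the α_i gives m(x) = 8 + 6·x (degree < 2) with m(α_i) = c_i for every i, so c is indeed a codeword.


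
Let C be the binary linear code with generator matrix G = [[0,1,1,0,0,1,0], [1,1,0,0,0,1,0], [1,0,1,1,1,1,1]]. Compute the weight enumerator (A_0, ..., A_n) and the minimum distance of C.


Weight distribution: A_0 = 1, A_2 = 1, A_3 = 2, A_4 = 1, A_5 = 2, A_6 = 1. Minimum distance d = 2.

Enumerate all 2^3 = 8 messages m ∈ F_2^3.
For each, compute codeword c = mG in F_2^7, then tally its weight.
  m = 000 → c = 0000000, weight = 0.
  m = 100 → c = 0110010, weight = 3.
  m = 010 → c = 1100010, weight = 3.
  m = 110 → c = 1010000, weight = 2.
  m = 001 → c = 1011111, weight = 6.
  m = 101 → c = 1101101, weight = 5.
  m = 011 → c = 0111101, weight = 5.
  m = 111 → c = 0001111, weight = 4.
Tally weights:
  weight 0: 1 codewords.
  weight 2: 1 codewords.
  weight 3: 2 codewords.
  weight 4: 1 codewords.
  weight 5: 2 codewords.
  weight 6: 1 codewords.
Minimum distance d = smallest w > 0 with A_w > 0 = 2.
Sanity: Σ A_w = 8 = 2^3 = 8 ✓.


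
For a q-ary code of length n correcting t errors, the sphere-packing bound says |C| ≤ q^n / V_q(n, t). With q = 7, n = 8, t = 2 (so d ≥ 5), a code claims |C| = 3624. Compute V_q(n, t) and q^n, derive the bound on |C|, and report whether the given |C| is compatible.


V_q(n, t) = 1057, q^n = 5764801, Hamming bound = 5453, |C| = 3624 ≤ bound (satisfied).

Step 1: Compute V_q(n, t) = Σ_{j=0}^2 C(n, j) (q−1)^j.
  j = 0: C(8,0)·(6)^0 = 1·1 = 1.
  j = 1: C(8,1)·(6)^1 = 8·6 = 48.
  j = 2: C(8,2)·(6)^2 = 28·36 = 1008.
  V_q(n, t) = 1 + 48 + 1008 = 1057.
Step 2: q^n = 7^8 = 5764801.
Step 3: Hamming bound ⌊q^n / V_q(n,t)⌋ = ⌊5764801/1057⌋ = 5453.
Step 4: Compare |C| = 3624 to 5453: satisfied.
The claimed |C| lies below the Hamming bound.


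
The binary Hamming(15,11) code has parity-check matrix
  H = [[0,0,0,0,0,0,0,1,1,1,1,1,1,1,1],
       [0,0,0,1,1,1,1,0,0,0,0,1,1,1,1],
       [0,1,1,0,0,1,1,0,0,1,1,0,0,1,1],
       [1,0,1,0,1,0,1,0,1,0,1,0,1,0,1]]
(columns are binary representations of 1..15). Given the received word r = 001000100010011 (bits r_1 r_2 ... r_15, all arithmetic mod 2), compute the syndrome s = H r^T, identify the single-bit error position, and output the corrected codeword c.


s = (1, 1, 1, 0)^T, error position = 14, corrected codeword c = 001000100010001

Compute s = H r^T mod 2 one row at a time:
  s_1 = 0 + 0 + 0 + 1 + 0 + 0 + 1 + 1 = 3 ≡ 1 (mod 2).
  s_2 = 0 + 0 + 0 + 1 + 0 + 0 + 1 + 1 = 3 ≡ 1 (mod 2).
  s_3 = 0 + 1 + 0 + 1 + 0 + 1 + 1 + 1 = 5 ≡ 1 (mod 2).
  s_4 = 0 + 1 + 0 + 1 + 0 + 1 + 0 + 1 = 4 ≡ 0 (mod 2).
s = (1, 1, 1, 0)^T — this equals column 14 of H (binary 1110), so error is at position 14.
Correct: flip bit 14 of r = 001000100010011 to get c = 001000100010001.


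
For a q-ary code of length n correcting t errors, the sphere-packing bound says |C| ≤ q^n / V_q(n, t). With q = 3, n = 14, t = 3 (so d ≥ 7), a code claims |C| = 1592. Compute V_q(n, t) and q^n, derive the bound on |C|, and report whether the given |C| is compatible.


V_q(n, t) = 3305, q^n = 4782969, Hamming bound = 1447, |C| = 1592 > bound (violated).

Step 1: Compute V_q(n, t) = Σ_{j=0}^3 C(n, j) (q−1)^j.
  j = 0: C(14,0)·(2)^0 = 1·1 = 1.
  j = 1: C(14,1)·(2)^1 = 14·2 = 28.
  j = 2: C(14,2)·(2)^2 = 91·4 = 364.
  j = 3: C(14,3)·(2)^3 = 364·8 = 2912.
  V_q(n, t) = 1 + 28 + 364 + 2912 = 3305.
Step 2: q^n = 3^14 = 4782969.
Step 3: Hamming bound ⌊q^n / V_q(n,t)⌋ = ⌊4782969/3305⌋ = 1447.
Step 4: Compare |C| = 1592 to 1447: violated.
The claimed |C| lies above the Hamming bound, so no 3-ary code of length 14 with d ≥ 7 can have 1592 codewords.


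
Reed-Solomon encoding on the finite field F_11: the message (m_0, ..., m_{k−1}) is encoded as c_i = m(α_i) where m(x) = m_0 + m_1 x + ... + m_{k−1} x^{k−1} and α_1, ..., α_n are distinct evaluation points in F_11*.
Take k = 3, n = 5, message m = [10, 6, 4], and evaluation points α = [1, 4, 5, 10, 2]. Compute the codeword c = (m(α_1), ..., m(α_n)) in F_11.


c = [9, 10, 8, 8, 5]

Message polynomial: m(x) = 10 + 6·x + 4·x^2 (mod 11).
For each evaluation point α_i, compute m(α_i) mod 11:
  α_1 = 1: Horner steps 4 → 10 → 9, so m(1) = 9.
  α_2 = 4: Horner steps 4 → 0 → 10, so m(4) = 10.
  α_3 = 5: Horner steps 4 → 4 → 8, so m(5) = 8.
  α_4 = 10: Horner steps 4 → 2 → 8, so m(10) = 8.
  α_5 = 2: Horner steps 4 → 3 → 5, so m(2) = 5.
Codeword c = [9, 10, 8, 8, 5] ∈ F_11^5.


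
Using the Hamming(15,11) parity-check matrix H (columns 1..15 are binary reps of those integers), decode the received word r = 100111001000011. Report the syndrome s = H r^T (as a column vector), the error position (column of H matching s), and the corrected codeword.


s = (1, 1, 1, 0)^T, error position = 14, corrected codeword c = 100111001000001

Compute s = H r^T mod 2 one row at a time:
  s_1 = 0 + 1 + 0 + 0 + 0 + 0 + 1 + 1 = 3 ≡ 1 (mod 2).
  s_2 = 1 + 1 + 1 + 0 + 0 + 0 + 1 + 1 = 5 ≡ 1 (mod 2).
  s_3 = 0 + 0 + 1 + 0 + 0 + 0 + 1 + 1 = 3 ≡ 1 (mod 2).
  s_4 = 1 + 0 + 1 + 0 + 1 + 0 + 0 + 1 = 4 ≡ 0 (mod 2).
s = (1, 1, 1, 0)^T — this equals column 14 of H (binary 1110), so error is at position 14.
Correct: flip bit 14 of r = 100111001000011 to get c = 100111001000001.


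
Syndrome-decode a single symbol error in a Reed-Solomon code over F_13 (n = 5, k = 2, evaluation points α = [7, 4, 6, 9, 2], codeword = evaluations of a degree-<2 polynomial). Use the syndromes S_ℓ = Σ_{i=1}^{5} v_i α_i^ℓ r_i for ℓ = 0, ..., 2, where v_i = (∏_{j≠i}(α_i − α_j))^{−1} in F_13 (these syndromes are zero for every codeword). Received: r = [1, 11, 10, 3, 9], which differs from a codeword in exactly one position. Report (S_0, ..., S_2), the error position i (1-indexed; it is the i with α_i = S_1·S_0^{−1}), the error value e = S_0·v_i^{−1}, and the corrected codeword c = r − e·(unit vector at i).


S = (8, 9, 2), error at position 3, error magnitude e = 10, c = [1, 11, 0, 3, 9].

Step 1: column multipliers v_i = (∏_{j≠i}(α_i − α_j))^{−1} mod 13.
  i = 1 (α = 7): (7−4)(7−6)(7−9)(7−2) = 3·1·(−2)·5 = −30 ≡ 9, so v_1 = 9^{−1} = 3 (mod 13).
  i = 2 (α = 4): (4−7)(4−6)(4−9)(4−2) = (−3)·(−2)·(−5)·2 = −60 ≡ 5, so v_2 = 5^{−1} = 8 (mod 13).
  i = 3 (α = 6): (6−7)(6−4)(6−9)(6−2) = (−1)·2·(−3)·4 = 24 ≡ 11, so v_3 = 11^{−1} = 6 (mod 13).
  i = 4 (α = 9): (9−7)(9−4)(9−6)(9−2) = 2·5·3·7 = 210 ≡ 2, so v_4 = 2^{−1} = 7 (mod 13).
  i = 5 (α = 2): (2−7)(2−4)(2−6)(2−9) = (−5)·(−2)·(−4)·(−7) = 280 ≡ 7, so v_5 = 7^{−1} = 2 (mod 13).
  v = [3, 8, 6, 7, 2].
Step 2: syndromes of r = [1, 11, 10, 3, 9] (all sums mod 13).
  S_0 = Σ v_i r_i = 3·1 + 8·11 + 6·10 + 7·3 + 2·9 = 190 ≡ 8.
  S_1 = Σ v_i α_i r_i = 3·7·1 + 8·4·11 + 6·6·10 + 7·9·3 + 2·2·9 = 958 ≡ 9.
  α_i^2 mod 13 = [10, 3, 10, 3, 4].
  S_2 = Σ v_i α_i^2 r_i = 3·10·1 + 8·3·11 + 6·10·10 + 7·3·3 + 2·4·9 = 1029 ≡ 2.
  S = (8, 9, 2) ≠ 0, so r is not a codeword (an error is present).
Step 3: locate the error. For a single error e at position i, S_ℓ = v_i·e·α_i^ℓ, so α_err = S_1/S_0.
  S_0^{−1} = 8^{−1} = 5 (mod 13), so α_err = 9·5 = 45 ≡ 6 = α_3. Error position i = 3.
  Consistency check: S_2/S_1 = 2·3 = 6 ≡ 6 = α_err ✓ (single-error assumption holds).
Step 4: error magnitude e = S_0/v_3 = S_0·∏_{j≠3}(α_3 − α_j) = 8·11 = 88 ≡ 10 (mod 13).
Step 5: correct position 3: c_3 = r_3 − e = 10 − 10 ≡ 0 (mod 13). Hence c = [1, 11, 0, 3, 9].
  Check: interpolating c through the α_i gives m(x) = 7 + 1·x (degree < 2) with m(α_i) = c_i for every i, so c is indeed a codeword.


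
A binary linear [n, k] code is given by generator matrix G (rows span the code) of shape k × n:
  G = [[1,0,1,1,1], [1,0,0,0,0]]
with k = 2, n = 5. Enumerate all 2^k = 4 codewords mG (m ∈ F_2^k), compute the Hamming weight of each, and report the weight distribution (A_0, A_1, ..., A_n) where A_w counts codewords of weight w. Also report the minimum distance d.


Weight distribution: A_0 = 1, A_1 = 1, A_3 = 1, A_4 = 1. Minimum distance d = 1.

Enumerate all 2^2 = 4 messages m ∈ F_2^2.
For each, compute codeword c = mG in F_2^5, then tally its weight.
  m = 00 → c = 00000, weight = 0.
  m = 10 → c = 10111, weight = 4.
  m = 01 → c = 10000, weight = 1.
  m = 11 → c = 00111, weight = 3.
Tally weights:
  weight 0: 1 codewords.
  weight 1: 1 codewords.
  weight 3: 1 codewords.
  weight 4: 1 codewords.
Minimum distance d = smallest w > 0 with A_w > 0 = 1.
Sanity: Σ A_w = 4 = 2^2 = 4 ✓.


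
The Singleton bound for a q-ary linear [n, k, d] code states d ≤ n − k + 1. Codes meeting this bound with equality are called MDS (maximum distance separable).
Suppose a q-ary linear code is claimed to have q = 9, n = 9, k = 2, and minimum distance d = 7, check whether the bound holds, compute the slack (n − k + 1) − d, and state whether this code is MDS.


Singleton RHS = n − k + 1 = 8, slack = 1, bound satisfied, not MDS.

Singleton bound: d ≤ n − k + 1.
Here n = 9, k = 2, so n − k + 1 = 8.
Given d = 7, check d ≤ 8: YES.
Slack = (n − k + 1) − d = 1.
The code is NOT MDS (slack = 1 > 0).
Description: the claimed parameters are [9, 2, 7]_9; such a code would be non-MDS.


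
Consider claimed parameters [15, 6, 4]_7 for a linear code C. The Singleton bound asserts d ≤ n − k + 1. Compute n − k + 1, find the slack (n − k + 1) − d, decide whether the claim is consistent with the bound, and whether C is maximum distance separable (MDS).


Singleton RHS = n − k + 1 = 10, slack = 6, bound satisfied, not MDS.

Singleton bound: d ≤ n − k + 1.
Here n = 15, k = 6, so n − k + 1 = 10.
Given d = 4, check d ≤ 10: YES.
Slack = (n − k + 1) − d = 6.
The code is NOT MDS (slack = 6 > 0).
Description: the claimed parameters are [15, 6, 4]_7; such a code would be non-MDS.


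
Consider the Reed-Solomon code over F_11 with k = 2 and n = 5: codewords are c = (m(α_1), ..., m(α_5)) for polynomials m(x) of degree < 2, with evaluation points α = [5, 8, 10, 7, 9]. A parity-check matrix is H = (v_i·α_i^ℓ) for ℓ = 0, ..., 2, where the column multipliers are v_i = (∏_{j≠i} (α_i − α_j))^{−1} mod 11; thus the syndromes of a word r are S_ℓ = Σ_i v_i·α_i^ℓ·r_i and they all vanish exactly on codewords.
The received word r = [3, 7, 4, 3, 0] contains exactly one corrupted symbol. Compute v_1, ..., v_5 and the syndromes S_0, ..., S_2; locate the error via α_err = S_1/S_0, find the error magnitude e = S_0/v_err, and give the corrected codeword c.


S = (3, 4, 9), error at position 1, error magnitude e = 8, c = [6, 7, 4, 3, 0].

Step 1: column multipliers v_i = (∏_{j≠i}(α_i − α_j))^{−1} mod 11.
  i = 1 (α = 5): (5−8)(5−10)(5−7)(5−9) = (−3)·(−5)·(−2)·(−4) = 120 ≡ 10, so v_1 = 10^{−1} = 10 (mod 11).
  i = 2 (α = 8): (8−5)(8−10)(8−7)(8−9) = 3·(−2)·1·(−1) = 6 ≡ 6, so v_2 = 6^{−1} = 2 (mod 11).
  i = 3 (α = 10): (10−5)(10−8)(10−7)(10−9) = 5·2·3·1 = 30 ≡ 8, so v_3 = 8^{−1} = 7 (mod 11).
  i = 4 (α = 7): (7−5)(7−8)(7−10)(7−9) = 2·(−1)·(−3)·(−2) = −12 ≡ 10, so v_4 = 10^{−1} = 10 (mod 11).
  i = 5 (α = 9): (9−5)(9−8)(9−10)(9−7) = 4·1·(−1)·2 = −8 ≡ 3, so v_5 = 3^{−1} = 4 (mod 11).
  v = [10, 2, 7, 10, 4].
Step 2: syndromes of r = [3, 7, 4, 3, 0] (all sums mod 11).
  S_0 = Σ v_i r_i = 10·3 + 2·7 + 7·4 + 10·3 + 4·0 = 102 ≡ 3.
  S_1 = Σ v_i α_i r_i = 10·5·3 + 2·8·7 + 7·10·4 + 10·7·3 + 4·9·0 = 752 ≡ 4.
  α_i^2 mod 11 = [3, 9, 1, 5, 4].
  S_2 = Σ v_i α_i^2 r_i = 10·3·3 + 2·9·7 + 7·1·4 + 10·5·3 + 4·4·0 = 394 ≡ 9.
  S = (3, 4, 9) ≠ 0, so r is not a codeword (an error is present).
Step 3: locate the error. For a single error e at position i, S_ℓ = v_i·e·α_i^ℓ, so α_err = S_1/S_0.
  S_0^{−1} = 3^{−1} = 4 (mod 11), so α_err = 4·4 = 16 ≡ 5 = α_1. Error position i = 1.
  Consistency check: S_2/S_1 = 9·3 = 27 ≡ 5 = α_err ✓ (single-error assumption holds).
Step 4: error magnitude e = S_0/v_1 = S_0·∏_{j≠1}(α_1 − α_j) = 3·10 = 30 ≡ 8 (mod 11).
Step 5: correct position 1: c_1 = r_1 − e = 3 − 8 ≡ 6 (mod 11). Hence c = [6, 7, 4, 3, 0].
  Check: interpolating c through the α_i gives m(x) = 8 + 4·x (degree < 2) with m(α_i) = c_i for every i, so c is indeed a codeword.


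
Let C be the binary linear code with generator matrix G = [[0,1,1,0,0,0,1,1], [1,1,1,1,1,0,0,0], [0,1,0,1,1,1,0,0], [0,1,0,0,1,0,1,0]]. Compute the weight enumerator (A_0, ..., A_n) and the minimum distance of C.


Weight distribution: A_0 = 1, A_3 = 4, A_4 = 5, A_5 = 4, A_6 = 2. Minimum distance d = 3.

Enumerate all 2^4 = 16 messages m ∈ F_2^4.
For each, compute codeword c = mG in F_2^8, then tally its weight.
  m = 0000 → c = 00000000, weight = 0.
  m = 1000 → c = 01100011, weight = 4.
  m = 0100 → c = 11111000, weight = 5.
  m = 1100 → c = 10011011, weight = 5.
  m = 0010 → c = 01011100, weight = 4.
  m = 1010 → c = 00111111, weight = 6.
  m = 0110 → c = 10100100, weight = 3.
  m = 1110 → c = 11000111, weight = 5.
  m = 0001 → c = 01001010, weight = 3.
  m = 1001 → c = 00101001, weight = 3.
  m = 0101 → c = 10110010, weight = 4.
  m = 1101 → c = 11010001, weight = 4.
  m = 0011 → c = 00010110, weight = 3.
  m = 1011 → c = 01110101, weight = 5.
  m = 0111 → c = 11101110, weight = 6.
  m = 1111 → c = 10001101, weight = 4.
Tally weights:
  weight 0: 1 codewords.
  weight 3: 4 codewords.
  weight 4: 5 codewords.
  weight 5: 4 codewords.
  weight 6: 2 codewords.
Minimum distance d = smallest w > 0 with A_w > 0 = 3.
Sanity: Σ A_w = 16 = 2^4 = 16 ✓.


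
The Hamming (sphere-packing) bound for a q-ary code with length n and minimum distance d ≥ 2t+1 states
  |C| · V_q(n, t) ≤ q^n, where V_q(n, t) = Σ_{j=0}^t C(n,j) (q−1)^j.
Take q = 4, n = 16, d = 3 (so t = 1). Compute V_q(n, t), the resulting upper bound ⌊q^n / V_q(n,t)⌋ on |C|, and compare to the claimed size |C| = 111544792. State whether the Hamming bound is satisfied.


V_q(n, t) = 49, q^n = 4294967296, Hamming bound = 87652393, |C| = 111544792 > bound (violated).

Step 1: Compute V_q(n, t) = Σ_{j=0}^1 C(n, j) (q−1)^j.
  j = 0: C(16,0)·(3)^0 = 1·1 = 1.
  j = 1: C(16,1)·(3)^1 = 16·3 = 48.
  V_q(n, t) = 1 + 48 = 49.
Step 2: q^n = 4^16 = 4294967296.
Step 3: Hamming bound ⌊q^n / V_q(n,t)⌋ = ⌊4294967296/49⌋ = 87652393.
Step 4: Compare |C| = 111544792 to 87652393: violated.
The claimed |C| lies above the Hamming bound, so no 4-ary code of length 16 with d ≥ 3 can have 111544792 codewords.


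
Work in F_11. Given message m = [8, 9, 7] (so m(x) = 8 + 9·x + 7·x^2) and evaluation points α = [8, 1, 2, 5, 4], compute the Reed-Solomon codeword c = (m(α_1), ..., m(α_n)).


c = [0, 2, 10, 8, 2]

Message polynomial: m(x) = 8 + 9·x + 7·x^2 (mod 11).
For each evaluation point α_i, compute m(α_i) mod 11:
  α_1 = 8: Horner steps 7 → 10 → 0, so m(8) = 0.
  α_2 = 1: Horner steps 7 → 5 → 2, so m(1) = 2.
  α_3 = 2: Horner steps 7 → 1 → 10, so m(2) = 10.
  α_4 = 5: Horner steps 7 → 0 → 8, so m(5) = 8.
  α_5 = 4: Horner steps 7 → 4 → 2, so m(4) = 2.
Codeword c = [0, 2, 10, 8, 2] ∈ F_11^5.


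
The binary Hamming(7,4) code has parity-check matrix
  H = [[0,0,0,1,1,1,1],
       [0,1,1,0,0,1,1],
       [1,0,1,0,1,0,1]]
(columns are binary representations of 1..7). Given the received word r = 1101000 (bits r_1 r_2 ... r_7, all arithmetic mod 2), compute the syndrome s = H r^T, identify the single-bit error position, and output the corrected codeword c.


s = (1, 1, 1)^T, error position = 7, corrected codeword c = 1101001

Compute s = H r^T mod 2 one row at a time:
  s_1 = 1 + 0 + 0 + 0 = 1 ≡ 1 (mod 2).
  s_2 = 1 + 0 + 0 + 0 = 1 ≡ 1 (mod 2).
  s_3 = 1 + 0 + 0 + 0 = 1 ≡ 1 (mod 2).
s = (1, 1, 1)^T — this equals column 7 of H (binary 111), so error is at position 7.
Correct: flip bit 7 of r = 1101000 to get c = 1101001.


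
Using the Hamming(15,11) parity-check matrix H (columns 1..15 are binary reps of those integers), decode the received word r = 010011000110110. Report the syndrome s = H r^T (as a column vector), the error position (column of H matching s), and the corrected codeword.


s = (0, 0, 1, 1)^T, error position = 3, corrected codeword c = 011011000110110

Compute s = H r^T mod 2 one row at a time:
  s_1 = 0 + 0 + 1 + 1 + 0 + 1 + 1 + 0 = 4 ≡ 0 (mod 2).
  s_2 = 0 + 1 + 1 + 0 + 0 + 1 + 1 + 0 = 4 ≡ 0 (mod 2).
  s_3 = 1 + 0 + 1 + 0 + 1 + 1 + 1 + 0 = 5 ≡ 1 (mod 2).
  s_4 = 0 + 0 + 1 + 0 + 0 + 1 + 1 + 0 = 3 ≡ 1 (mod 2).
s = (0, 0, 1, 1)^T — this equals column 3 of H (binary 0011), so error is at position 3.
Correct: flip bit 3 of r = 010011000110110 to get c = 011011000110110.


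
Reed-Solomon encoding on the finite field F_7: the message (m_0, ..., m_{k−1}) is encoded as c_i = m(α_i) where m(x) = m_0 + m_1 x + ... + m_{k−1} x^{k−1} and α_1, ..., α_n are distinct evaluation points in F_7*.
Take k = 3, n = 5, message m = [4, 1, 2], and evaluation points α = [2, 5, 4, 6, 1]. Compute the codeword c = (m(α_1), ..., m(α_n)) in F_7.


c = [0, 3, 5, 5, 0]

Message polynomial: m(x) = 4 + 1·x + 2·x^2 (mod 7).
For each evaluation point α_i, compute m(α_i) mod 7:
  α_1 = 2: Horner steps 2 → 5 → 0, so m(2) = 0.
  α_2 = 5: Horner steps 2 → 4 → 3, so m(5) = 3.
  α_3 = 4: Horner steps 2 → 2 → 5, so m(4) = 5.
  α_4 = 6: Horner steps 2 → 6 → 5, so m(6) = 5.
  α_5 = 1: Horner steps 2 → 3 → 0, so m(1) = 0.
Codeword c = [0, 3, 5, 5, 0] ∈ F_7^5.


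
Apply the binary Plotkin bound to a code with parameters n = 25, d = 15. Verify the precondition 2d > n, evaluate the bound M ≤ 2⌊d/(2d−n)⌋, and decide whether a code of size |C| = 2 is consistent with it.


Plotkin bound M ≤ 6; given |C| = 2 ≤ bound (satisfied).

Check applicability: 2d = 30, n = 25.
2d − n = 5 > 0, so Plotkin applies.
Compute d/(2d−n) = 15/5 ≈ 3.0000.
⌊d/(2d−n)⌋ = 3.
Plotkin bound: M ≤ 2·3 = 6.
Given |C| = 2, check: satisfied.
This |C| is below the Plotkin bound.


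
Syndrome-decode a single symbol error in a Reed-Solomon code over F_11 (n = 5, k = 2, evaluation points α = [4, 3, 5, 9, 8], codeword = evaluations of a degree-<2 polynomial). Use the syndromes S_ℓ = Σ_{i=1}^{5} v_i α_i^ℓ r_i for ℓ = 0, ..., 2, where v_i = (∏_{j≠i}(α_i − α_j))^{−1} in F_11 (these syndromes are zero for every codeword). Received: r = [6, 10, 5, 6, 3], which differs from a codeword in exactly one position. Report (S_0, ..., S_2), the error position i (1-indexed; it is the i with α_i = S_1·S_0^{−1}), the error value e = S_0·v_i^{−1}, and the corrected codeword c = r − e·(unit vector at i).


S = (2, 8, 10), error at position 1, error magnitude e = 4, c = [2, 10, 5, 6, 3].

Step 1: column multipliers v_i = (∏_{j≠i}(α_i − α_j))^{−1} mod 11.
  i = 1 (α = 4): (4−3)(4−5)(4−9)(4−8) = 1·(−1)·(−5)·(−4) = −20 ≡ 2, so v_1 = 2^{−1} = 6 (mod 11).
  i = 2 (α = 3): (3−4)(3−5)(3−9)(3−8) = (−1)·(−2)·(−6)·(−5) = 60 ≡ 5, so v_2 = 5^{−1} = 9 (mod 11).
  i = 3 (α = 5): (5−4)(5−3)(5−9)(5−8) = 1·2·(−4)·(−3) = 24 ≡ 2, so v_3 = 2^{−1} = 6 (mod 11).
  i = 4 (α = 9): (9−4)(9−3)(9−5)(9−8) = 5·6·4·1 = 120 ≡ 10, so v_4 = 10^{−1} = 10 (mod 11).
  i = 5 (α = 8): (8−4)(8−3)(8−5)(8−9) = 4·5·3·(−1) = −60 ≡ 6, so v_5 = 6^{−1} = 2 (mod 11).
  v = [6, 9, 6, 10, 2].
Step 2: syndromes of r = [6, 10, 5, 6, 3] (all sums mod 11).
  S_0 = Σ v_i r_i = 6·6 + 9·10 + 6·5 + 10·6 + 2·3 = 222 ≡ 2.
  S_1 = Σ v_i α_i r_i = 6·4·6 + 9·3·10 + 6·5·5 + 10·9·6 + 2·8·3 = 1152 ≡ 8.
  α_i^2 mod 11 = [5, 9, 3, 4, 9].
  S_2 = Σ v_i α_i^2 r_i = 6·5·6 + 9·9·10 + 6·3·5 + 10·4·6 + 2·9·3 = 1374 ≡ 10.
  S = (2, 8, 10) ≠ 0, so r is not a codeword (an error is present).
Step 3: locate the error. For a single error e at position i, S_ℓ = v_i·e·α_i^ℓ, so α_err = S_1/S_0.
  S_0^{−1} = 2^{−1} = 6 (mod 11), so α_err = 8·6 = 48 ≡ 4 = α_1. Error position i = 1.
  Consistency check: S_2/S_1 = 10·7 = 70 ≡ 4 = α_err ✓ (single-error assumption holds).
Step 4: error magnitude e = S_0/v_1 = S_0·∏_{j≠1}(α_1 − α_j) = 2·2 = 4 ≡ 4 (mod 11).
Step 5: correct position 1: c_1 = r_1 − e = 6 − 4 ≡ 2 (mod 11). Hence c = [2, 10, 5, 6, 3].
  Check: interpolating c through the α_i gives m(x) = 1 + 3·x (degree < 2) with m(α_i) = c_i for every i, so c is indeed a codeword.


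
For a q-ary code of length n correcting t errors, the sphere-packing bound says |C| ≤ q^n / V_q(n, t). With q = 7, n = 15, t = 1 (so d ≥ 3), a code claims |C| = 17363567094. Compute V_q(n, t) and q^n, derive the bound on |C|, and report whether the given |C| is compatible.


V_q(n, t) = 91, q^n = 4747561509943, Hamming bound = 52171005603, |C| = 17363567094 ≤ bound (satisfied).

Step 1: Compute V_q(n, t) = Σ_{j=0}^1 C(n, j) (q−1)^j.
  j = 0: C(15,0)·(6)^0 = 1·1 = 1.
  j = 1: C(15,1)·(6)^1 = 15·6 = 90.
  V_q(n, t) = 1 + 90 = 91.
Step 2: q^n = 7^15 = 4747561509943.
Step 3: Hamming bound ⌊q^n / V_q(n,t)⌋ = ⌊4747561509943/91⌋ = 52171005603.
Step 4: Compare |C| = 17363567094 to 52171005603: satisfied.
The claimed |C| lies below the Hamming bound.


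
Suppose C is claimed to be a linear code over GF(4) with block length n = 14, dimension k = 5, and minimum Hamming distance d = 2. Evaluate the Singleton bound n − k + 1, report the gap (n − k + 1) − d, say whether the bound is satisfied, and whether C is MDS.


Singleton RHS = n − k + 1 = 10, slack = 8, bound satisfied, not MDS.

Singleton bound: d ≤ n − k + 1.
Here n = 14, k = 5, so n − k + 1 = 10.
Given d = 2, check d ≤ 10: YES.
Slack = (n − k + 1) − d = 8.
The code is NOT MDS (slack = 8 > 0).
Description: the claimed parameters are [14, 5, 2]_4; such a code would be non-MDS.


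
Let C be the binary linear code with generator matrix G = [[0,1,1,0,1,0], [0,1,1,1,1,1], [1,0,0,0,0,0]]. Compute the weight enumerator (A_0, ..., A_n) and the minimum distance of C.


Weight distribution: A_0 = 1, A_1 = 1, A_2 = 1, A_3 = 2, A_4 = 1, A_5 = 1, A_6 = 1. Minimum distance d = 1.

Enumerate all 2^3 = 8 messages m ∈ F_2^3.
For each, compute codeword c = mG in F_2^6, then tally its weight.
  m = 000 → c = 000000, weight = 0.
  m = 100 → c = 011010, weight = 3.
  m = 010 → c = 011111, weight = 5.
  m = 110 → c = 000101, weight = 2.
  m = 001 → c = 100000, weight = 1.
  m = 101 → c = 111010, weight = 4.
  m = 011 → c = 111111, weight = 6.
  m = 111 → c = 100101, weight = 3.
Tally weights:
  weight 0: 1 codewords.
  weight 1: 1 codewords.
  weight 2: 1 codewords.
  weight 3: 2 codewords.
  weight 4: 1 codewords.
  weight 5: 1 codewords.
  weight 6: 1 codewords.
Minimum distance d = smallest w > 0 with A_w > 0 = 1.
Sanity: Σ A_w = 8 = 2^3 = 8 ✓.
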